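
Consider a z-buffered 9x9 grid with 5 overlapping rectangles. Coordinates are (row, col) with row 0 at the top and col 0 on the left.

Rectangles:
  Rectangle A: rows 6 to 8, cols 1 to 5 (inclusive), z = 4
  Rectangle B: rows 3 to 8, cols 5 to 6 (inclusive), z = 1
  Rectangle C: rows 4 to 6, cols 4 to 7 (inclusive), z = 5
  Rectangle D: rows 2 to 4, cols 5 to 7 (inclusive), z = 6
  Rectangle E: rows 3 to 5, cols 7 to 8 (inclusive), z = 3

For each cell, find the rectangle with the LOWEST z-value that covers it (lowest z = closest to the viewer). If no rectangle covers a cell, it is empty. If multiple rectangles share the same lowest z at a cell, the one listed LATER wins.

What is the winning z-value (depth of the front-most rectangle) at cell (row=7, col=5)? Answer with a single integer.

Answer: 1

Derivation:
Check cell (7,5):
  A: rows 6-8 cols 1-5 z=4 -> covers; best now A (z=4)
  B: rows 3-8 cols 5-6 z=1 -> covers; best now B (z=1)
  C: rows 4-6 cols 4-7 -> outside (row miss)
  D: rows 2-4 cols 5-7 -> outside (row miss)
  E: rows 3-5 cols 7-8 -> outside (row miss)
Winner: B at z=1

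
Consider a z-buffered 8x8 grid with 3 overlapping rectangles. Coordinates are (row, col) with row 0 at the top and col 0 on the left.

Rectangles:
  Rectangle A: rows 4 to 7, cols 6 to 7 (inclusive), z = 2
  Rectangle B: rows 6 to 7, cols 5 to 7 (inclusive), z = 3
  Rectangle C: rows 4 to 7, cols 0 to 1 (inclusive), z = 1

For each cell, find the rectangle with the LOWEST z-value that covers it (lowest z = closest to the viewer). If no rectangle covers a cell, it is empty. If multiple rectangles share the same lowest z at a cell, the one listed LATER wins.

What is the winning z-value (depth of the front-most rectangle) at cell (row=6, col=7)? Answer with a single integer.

Check cell (6,7):
  A: rows 4-7 cols 6-7 z=2 -> covers; best now A (z=2)
  B: rows 6-7 cols 5-7 z=3 -> covers; best now A (z=2)
  C: rows 4-7 cols 0-1 -> outside (col miss)
Winner: A at z=2

Answer: 2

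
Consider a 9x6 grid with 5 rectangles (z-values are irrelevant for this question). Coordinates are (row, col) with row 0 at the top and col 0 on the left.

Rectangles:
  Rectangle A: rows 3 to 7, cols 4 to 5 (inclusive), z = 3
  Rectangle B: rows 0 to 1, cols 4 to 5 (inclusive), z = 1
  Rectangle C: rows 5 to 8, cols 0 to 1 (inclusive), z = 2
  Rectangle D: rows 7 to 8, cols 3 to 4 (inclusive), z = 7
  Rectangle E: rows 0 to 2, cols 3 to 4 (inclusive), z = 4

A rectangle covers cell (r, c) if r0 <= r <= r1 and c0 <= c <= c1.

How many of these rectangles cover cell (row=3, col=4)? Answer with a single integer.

Check cell (3,4):
  A: rows 3-7 cols 4-5 -> covers
  B: rows 0-1 cols 4-5 -> outside (row miss)
  C: rows 5-8 cols 0-1 -> outside (row miss)
  D: rows 7-8 cols 3-4 -> outside (row miss)
  E: rows 0-2 cols 3-4 -> outside (row miss)
Count covering = 1

Answer: 1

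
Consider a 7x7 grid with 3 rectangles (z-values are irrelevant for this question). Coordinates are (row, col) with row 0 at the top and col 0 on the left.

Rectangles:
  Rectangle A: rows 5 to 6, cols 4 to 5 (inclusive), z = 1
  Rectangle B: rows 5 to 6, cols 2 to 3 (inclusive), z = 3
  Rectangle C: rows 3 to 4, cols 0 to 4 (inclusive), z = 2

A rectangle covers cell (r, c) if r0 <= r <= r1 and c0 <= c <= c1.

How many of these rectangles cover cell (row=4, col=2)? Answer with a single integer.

Check cell (4,2):
  A: rows 5-6 cols 4-5 -> outside (row miss)
  B: rows 5-6 cols 2-3 -> outside (row miss)
  C: rows 3-4 cols 0-4 -> covers
Count covering = 1

Answer: 1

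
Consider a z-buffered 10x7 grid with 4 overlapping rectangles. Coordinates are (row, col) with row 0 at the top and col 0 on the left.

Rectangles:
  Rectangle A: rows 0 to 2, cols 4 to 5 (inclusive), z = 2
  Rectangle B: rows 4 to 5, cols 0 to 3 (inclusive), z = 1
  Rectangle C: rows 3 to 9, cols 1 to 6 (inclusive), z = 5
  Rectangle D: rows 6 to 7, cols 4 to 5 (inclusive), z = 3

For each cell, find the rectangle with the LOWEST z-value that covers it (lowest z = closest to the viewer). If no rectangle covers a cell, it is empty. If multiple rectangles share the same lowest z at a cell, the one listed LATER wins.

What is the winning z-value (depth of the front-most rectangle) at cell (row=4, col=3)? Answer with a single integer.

Check cell (4,3):
  A: rows 0-2 cols 4-5 -> outside (row miss)
  B: rows 4-5 cols 0-3 z=1 -> covers; best now B (z=1)
  C: rows 3-9 cols 1-6 z=5 -> covers; best now B (z=1)
  D: rows 6-7 cols 4-5 -> outside (row miss)
Winner: B at z=1

Answer: 1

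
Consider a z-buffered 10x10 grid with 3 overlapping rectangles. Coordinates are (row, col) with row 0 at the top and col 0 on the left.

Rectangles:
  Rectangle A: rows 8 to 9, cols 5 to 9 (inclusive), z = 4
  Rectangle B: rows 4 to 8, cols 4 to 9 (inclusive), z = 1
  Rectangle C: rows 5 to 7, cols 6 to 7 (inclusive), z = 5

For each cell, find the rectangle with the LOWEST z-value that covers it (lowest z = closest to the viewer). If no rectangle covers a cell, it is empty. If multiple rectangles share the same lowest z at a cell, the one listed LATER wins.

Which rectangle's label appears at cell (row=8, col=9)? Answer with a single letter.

Check cell (8,9):
  A: rows 8-9 cols 5-9 z=4 -> covers; best now A (z=4)
  B: rows 4-8 cols 4-9 z=1 -> covers; best now B (z=1)
  C: rows 5-7 cols 6-7 -> outside (row miss)
Winner: B at z=1

Answer: B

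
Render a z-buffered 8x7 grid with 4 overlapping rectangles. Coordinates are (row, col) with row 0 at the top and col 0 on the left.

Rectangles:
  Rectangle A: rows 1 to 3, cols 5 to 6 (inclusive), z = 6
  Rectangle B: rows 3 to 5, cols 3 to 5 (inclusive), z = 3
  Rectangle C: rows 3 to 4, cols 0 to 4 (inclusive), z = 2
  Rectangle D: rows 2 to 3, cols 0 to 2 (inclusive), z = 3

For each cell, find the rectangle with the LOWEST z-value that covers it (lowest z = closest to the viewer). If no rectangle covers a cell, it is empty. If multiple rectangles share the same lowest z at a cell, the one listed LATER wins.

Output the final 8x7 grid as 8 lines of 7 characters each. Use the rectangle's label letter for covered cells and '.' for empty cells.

.......
.....AA
DDD..AA
CCCCCBA
CCCCCB.
...BBB.
.......
.......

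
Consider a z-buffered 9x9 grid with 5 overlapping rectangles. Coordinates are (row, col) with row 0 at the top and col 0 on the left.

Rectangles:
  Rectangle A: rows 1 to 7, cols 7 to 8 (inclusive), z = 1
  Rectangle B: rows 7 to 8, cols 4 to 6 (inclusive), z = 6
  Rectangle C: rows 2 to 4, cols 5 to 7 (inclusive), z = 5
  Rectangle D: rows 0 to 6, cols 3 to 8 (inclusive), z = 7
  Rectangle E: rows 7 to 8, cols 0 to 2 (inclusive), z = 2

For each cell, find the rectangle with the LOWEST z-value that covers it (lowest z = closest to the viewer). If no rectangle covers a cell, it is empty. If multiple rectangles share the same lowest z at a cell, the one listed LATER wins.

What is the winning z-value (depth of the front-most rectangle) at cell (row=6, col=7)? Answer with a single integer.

Answer: 1

Derivation:
Check cell (6,7):
  A: rows 1-7 cols 7-8 z=1 -> covers; best now A (z=1)
  B: rows 7-8 cols 4-6 -> outside (row miss)
  C: rows 2-4 cols 5-7 -> outside (row miss)
  D: rows 0-6 cols 3-8 z=7 -> covers; best now A (z=1)
  E: rows 7-8 cols 0-2 -> outside (row miss)
Winner: A at z=1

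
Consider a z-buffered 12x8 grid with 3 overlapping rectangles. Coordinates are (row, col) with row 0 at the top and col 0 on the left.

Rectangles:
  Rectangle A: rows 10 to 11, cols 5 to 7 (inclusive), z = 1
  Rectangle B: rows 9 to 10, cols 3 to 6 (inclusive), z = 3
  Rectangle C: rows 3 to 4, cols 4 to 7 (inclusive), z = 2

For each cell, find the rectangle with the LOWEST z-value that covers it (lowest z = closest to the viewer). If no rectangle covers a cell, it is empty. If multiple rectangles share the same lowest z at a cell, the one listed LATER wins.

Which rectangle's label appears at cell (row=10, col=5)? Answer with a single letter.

Answer: A

Derivation:
Check cell (10,5):
  A: rows 10-11 cols 5-7 z=1 -> covers; best now A (z=1)
  B: rows 9-10 cols 3-6 z=3 -> covers; best now A (z=1)
  C: rows 3-4 cols 4-7 -> outside (row miss)
Winner: A at z=1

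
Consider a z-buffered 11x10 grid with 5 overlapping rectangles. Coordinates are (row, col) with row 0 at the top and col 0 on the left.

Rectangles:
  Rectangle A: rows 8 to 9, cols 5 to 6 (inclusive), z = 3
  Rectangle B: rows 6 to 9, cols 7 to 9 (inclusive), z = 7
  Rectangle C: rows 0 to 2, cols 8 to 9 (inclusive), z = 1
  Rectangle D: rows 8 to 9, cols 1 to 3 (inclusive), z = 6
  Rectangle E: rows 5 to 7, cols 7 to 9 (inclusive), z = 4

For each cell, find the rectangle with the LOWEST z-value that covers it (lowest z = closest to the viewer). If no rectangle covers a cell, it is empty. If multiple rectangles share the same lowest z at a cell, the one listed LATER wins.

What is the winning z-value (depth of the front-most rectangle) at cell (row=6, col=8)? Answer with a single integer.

Answer: 4

Derivation:
Check cell (6,8):
  A: rows 8-9 cols 5-6 -> outside (row miss)
  B: rows 6-9 cols 7-9 z=7 -> covers; best now B (z=7)
  C: rows 0-2 cols 8-9 -> outside (row miss)
  D: rows 8-9 cols 1-3 -> outside (row miss)
  E: rows 5-7 cols 7-9 z=4 -> covers; best now E (z=4)
Winner: E at z=4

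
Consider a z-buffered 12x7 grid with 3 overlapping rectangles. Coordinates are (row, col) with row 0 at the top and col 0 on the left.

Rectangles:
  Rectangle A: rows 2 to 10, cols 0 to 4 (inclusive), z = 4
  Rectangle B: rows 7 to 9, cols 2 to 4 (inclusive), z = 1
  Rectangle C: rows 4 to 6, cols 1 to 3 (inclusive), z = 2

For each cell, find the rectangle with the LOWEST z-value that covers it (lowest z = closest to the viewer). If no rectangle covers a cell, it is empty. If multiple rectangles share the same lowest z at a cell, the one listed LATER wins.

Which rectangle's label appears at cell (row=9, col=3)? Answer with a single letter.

Check cell (9,3):
  A: rows 2-10 cols 0-4 z=4 -> covers; best now A (z=4)
  B: rows 7-9 cols 2-4 z=1 -> covers; best now B (z=1)
  C: rows 4-6 cols 1-3 -> outside (row miss)
Winner: B at z=1

Answer: B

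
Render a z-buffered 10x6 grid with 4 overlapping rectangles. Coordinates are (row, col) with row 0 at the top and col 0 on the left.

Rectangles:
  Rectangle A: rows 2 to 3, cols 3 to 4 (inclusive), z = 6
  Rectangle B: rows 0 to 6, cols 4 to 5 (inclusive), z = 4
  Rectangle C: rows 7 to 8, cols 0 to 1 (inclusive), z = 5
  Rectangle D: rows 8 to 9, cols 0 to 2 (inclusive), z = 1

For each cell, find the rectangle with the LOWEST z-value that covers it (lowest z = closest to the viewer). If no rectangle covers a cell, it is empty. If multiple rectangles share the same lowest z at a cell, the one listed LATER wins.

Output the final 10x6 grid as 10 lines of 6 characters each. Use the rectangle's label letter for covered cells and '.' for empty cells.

....BB
....BB
...ABB
...ABB
....BB
....BB
....BB
CC....
DDD...
DDD...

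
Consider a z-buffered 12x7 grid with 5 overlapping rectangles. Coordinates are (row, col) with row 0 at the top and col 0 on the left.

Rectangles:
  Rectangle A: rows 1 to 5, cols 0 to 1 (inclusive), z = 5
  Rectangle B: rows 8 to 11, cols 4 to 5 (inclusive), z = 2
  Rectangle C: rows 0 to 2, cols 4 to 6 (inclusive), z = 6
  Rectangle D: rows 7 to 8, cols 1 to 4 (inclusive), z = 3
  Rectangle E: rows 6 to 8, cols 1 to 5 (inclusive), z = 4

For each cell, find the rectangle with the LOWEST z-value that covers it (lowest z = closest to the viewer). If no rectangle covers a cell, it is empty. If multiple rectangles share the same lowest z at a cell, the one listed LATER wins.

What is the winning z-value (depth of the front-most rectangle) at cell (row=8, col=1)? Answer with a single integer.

Answer: 3

Derivation:
Check cell (8,1):
  A: rows 1-5 cols 0-1 -> outside (row miss)
  B: rows 8-11 cols 4-5 -> outside (col miss)
  C: rows 0-2 cols 4-6 -> outside (row miss)
  D: rows 7-8 cols 1-4 z=3 -> covers; best now D (z=3)
  E: rows 6-8 cols 1-5 z=4 -> covers; best now D (z=3)
Winner: D at z=3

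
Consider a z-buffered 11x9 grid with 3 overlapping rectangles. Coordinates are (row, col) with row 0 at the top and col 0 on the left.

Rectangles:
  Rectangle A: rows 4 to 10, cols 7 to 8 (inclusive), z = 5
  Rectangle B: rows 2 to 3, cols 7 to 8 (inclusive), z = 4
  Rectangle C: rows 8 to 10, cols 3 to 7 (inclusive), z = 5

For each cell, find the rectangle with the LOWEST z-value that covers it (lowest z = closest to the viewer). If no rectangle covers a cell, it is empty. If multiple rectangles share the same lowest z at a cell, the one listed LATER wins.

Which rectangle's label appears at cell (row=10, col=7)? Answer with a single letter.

Answer: C

Derivation:
Check cell (10,7):
  A: rows 4-10 cols 7-8 z=5 -> covers; best now A (z=5)
  B: rows 2-3 cols 7-8 -> outside (row miss)
  C: rows 8-10 cols 3-7 z=5 -> covers; best now C (z=5)
Winner: C at z=5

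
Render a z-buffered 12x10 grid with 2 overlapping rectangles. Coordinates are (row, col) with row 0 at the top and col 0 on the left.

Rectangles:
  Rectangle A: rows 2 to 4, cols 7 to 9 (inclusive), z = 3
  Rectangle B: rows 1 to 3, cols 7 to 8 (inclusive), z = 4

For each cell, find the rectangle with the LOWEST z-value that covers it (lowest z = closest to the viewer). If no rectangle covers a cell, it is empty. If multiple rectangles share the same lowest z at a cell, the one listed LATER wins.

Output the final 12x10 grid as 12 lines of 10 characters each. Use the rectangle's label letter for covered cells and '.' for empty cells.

..........
.......BB.
.......AAA
.......AAA
.......AAA
..........
..........
..........
..........
..........
..........
..........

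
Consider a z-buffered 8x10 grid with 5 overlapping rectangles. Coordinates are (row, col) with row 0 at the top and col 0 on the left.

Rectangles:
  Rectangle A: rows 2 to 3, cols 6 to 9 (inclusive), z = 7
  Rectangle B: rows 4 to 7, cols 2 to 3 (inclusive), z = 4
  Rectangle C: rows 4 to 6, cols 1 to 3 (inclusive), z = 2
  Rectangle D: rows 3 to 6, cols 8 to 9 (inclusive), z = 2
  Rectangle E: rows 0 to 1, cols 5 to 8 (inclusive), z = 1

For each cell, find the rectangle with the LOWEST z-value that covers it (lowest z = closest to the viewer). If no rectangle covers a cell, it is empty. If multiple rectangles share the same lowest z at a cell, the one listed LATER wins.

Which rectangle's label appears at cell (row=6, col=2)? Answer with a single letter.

Answer: C

Derivation:
Check cell (6,2):
  A: rows 2-3 cols 6-9 -> outside (row miss)
  B: rows 4-7 cols 2-3 z=4 -> covers; best now B (z=4)
  C: rows 4-6 cols 1-3 z=2 -> covers; best now C (z=2)
  D: rows 3-6 cols 8-9 -> outside (col miss)
  E: rows 0-1 cols 5-8 -> outside (row miss)
Winner: C at z=2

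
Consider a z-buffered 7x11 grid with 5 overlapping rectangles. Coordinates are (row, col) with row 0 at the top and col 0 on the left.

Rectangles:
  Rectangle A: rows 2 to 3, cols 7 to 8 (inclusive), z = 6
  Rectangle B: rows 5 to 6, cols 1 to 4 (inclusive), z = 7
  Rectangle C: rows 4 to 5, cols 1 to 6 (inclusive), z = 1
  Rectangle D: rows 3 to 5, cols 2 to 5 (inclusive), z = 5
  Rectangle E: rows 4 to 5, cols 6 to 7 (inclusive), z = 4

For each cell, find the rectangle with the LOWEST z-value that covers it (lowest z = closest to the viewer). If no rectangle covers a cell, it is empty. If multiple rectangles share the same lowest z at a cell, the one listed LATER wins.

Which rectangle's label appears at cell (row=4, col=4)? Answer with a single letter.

Check cell (4,4):
  A: rows 2-3 cols 7-8 -> outside (row miss)
  B: rows 5-6 cols 1-4 -> outside (row miss)
  C: rows 4-5 cols 1-6 z=1 -> covers; best now C (z=1)
  D: rows 3-5 cols 2-5 z=5 -> covers; best now C (z=1)
  E: rows 4-5 cols 6-7 -> outside (col miss)
Winner: C at z=1

Answer: C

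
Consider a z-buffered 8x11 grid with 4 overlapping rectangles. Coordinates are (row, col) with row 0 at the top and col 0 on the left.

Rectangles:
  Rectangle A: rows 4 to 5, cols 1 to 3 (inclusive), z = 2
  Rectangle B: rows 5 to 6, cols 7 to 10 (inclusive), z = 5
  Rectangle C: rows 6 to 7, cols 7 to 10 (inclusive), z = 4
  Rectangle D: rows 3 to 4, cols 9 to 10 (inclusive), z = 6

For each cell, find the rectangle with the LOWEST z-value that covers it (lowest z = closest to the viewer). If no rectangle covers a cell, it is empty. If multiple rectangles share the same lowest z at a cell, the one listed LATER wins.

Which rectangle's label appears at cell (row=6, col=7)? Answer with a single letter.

Answer: C

Derivation:
Check cell (6,7):
  A: rows 4-5 cols 1-3 -> outside (row miss)
  B: rows 5-6 cols 7-10 z=5 -> covers; best now B (z=5)
  C: rows 6-7 cols 7-10 z=4 -> covers; best now C (z=4)
  D: rows 3-4 cols 9-10 -> outside (row miss)
Winner: C at z=4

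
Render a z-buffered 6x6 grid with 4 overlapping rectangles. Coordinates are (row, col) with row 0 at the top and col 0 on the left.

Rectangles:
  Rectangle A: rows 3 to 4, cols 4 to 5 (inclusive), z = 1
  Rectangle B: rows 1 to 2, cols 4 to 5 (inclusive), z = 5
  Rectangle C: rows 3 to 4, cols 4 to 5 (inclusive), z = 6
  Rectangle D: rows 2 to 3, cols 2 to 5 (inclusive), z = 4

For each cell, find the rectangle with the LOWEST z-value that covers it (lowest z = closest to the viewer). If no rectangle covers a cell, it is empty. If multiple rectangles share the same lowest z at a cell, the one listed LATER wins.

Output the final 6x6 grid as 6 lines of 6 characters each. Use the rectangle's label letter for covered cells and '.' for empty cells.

......
....BB
..DDDD
..DDAA
....AA
......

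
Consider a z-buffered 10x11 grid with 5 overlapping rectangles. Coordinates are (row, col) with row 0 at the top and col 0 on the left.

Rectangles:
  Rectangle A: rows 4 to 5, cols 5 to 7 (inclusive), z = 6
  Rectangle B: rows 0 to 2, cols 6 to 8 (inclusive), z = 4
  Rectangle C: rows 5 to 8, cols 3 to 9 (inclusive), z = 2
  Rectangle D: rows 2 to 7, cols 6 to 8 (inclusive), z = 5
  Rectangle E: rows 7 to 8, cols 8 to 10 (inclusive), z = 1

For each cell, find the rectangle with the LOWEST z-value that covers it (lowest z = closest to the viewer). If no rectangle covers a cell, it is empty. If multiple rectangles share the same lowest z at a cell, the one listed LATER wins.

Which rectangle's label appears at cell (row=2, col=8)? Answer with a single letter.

Answer: B

Derivation:
Check cell (2,8):
  A: rows 4-5 cols 5-7 -> outside (row miss)
  B: rows 0-2 cols 6-8 z=4 -> covers; best now B (z=4)
  C: rows 5-8 cols 3-9 -> outside (row miss)
  D: rows 2-7 cols 6-8 z=5 -> covers; best now B (z=4)
  E: rows 7-8 cols 8-10 -> outside (row miss)
Winner: B at z=4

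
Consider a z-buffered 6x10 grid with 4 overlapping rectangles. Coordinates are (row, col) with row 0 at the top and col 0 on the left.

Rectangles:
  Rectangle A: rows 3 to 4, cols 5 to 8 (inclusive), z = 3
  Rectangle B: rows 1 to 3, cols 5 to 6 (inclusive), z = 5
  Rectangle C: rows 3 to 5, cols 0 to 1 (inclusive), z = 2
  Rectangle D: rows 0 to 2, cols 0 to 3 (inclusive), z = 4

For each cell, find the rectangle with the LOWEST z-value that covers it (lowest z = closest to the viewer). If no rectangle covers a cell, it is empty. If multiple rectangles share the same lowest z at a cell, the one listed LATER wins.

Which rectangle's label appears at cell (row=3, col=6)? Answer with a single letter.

Answer: A

Derivation:
Check cell (3,6):
  A: rows 3-4 cols 5-8 z=3 -> covers; best now A (z=3)
  B: rows 1-3 cols 5-6 z=5 -> covers; best now A (z=3)
  C: rows 3-5 cols 0-1 -> outside (col miss)
  D: rows 0-2 cols 0-3 -> outside (row miss)
Winner: A at z=3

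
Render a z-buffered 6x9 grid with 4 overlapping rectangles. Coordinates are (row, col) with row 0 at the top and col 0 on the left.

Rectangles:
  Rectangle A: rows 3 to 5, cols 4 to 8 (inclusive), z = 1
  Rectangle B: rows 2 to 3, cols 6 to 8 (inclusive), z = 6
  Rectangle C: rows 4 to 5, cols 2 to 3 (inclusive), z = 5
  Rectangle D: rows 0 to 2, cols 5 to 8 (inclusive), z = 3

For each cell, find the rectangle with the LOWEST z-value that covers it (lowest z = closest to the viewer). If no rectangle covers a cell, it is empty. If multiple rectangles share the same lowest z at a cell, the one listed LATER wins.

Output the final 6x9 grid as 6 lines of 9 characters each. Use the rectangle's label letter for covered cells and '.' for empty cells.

.....DDDD
.....DDDD
.....DDDD
....AAAAA
..CCAAAAA
..CCAAAAA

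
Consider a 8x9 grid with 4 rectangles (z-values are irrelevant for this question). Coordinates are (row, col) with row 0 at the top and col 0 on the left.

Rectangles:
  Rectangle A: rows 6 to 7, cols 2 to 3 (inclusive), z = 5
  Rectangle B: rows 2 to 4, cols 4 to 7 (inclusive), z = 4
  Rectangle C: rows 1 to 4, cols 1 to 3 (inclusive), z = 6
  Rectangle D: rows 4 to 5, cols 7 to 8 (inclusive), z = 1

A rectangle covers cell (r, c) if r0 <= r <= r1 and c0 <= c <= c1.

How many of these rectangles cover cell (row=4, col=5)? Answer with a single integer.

Check cell (4,5):
  A: rows 6-7 cols 2-3 -> outside (row miss)
  B: rows 2-4 cols 4-7 -> covers
  C: rows 1-4 cols 1-3 -> outside (col miss)
  D: rows 4-5 cols 7-8 -> outside (col miss)
Count covering = 1

Answer: 1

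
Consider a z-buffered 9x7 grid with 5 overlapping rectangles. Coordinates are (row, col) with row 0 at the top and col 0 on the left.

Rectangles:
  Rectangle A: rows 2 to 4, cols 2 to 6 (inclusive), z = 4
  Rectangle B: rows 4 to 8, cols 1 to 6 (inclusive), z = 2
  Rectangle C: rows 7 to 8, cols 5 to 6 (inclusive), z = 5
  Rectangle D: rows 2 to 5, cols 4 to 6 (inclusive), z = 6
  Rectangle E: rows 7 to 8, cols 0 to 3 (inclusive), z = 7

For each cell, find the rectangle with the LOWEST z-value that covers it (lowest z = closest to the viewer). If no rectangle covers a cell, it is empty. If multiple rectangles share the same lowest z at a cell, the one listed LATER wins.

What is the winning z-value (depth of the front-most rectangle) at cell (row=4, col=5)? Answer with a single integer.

Answer: 2

Derivation:
Check cell (4,5):
  A: rows 2-4 cols 2-6 z=4 -> covers; best now A (z=4)
  B: rows 4-8 cols 1-6 z=2 -> covers; best now B (z=2)
  C: rows 7-8 cols 5-6 -> outside (row miss)
  D: rows 2-5 cols 4-6 z=6 -> covers; best now B (z=2)
  E: rows 7-8 cols 0-3 -> outside (row miss)
Winner: B at z=2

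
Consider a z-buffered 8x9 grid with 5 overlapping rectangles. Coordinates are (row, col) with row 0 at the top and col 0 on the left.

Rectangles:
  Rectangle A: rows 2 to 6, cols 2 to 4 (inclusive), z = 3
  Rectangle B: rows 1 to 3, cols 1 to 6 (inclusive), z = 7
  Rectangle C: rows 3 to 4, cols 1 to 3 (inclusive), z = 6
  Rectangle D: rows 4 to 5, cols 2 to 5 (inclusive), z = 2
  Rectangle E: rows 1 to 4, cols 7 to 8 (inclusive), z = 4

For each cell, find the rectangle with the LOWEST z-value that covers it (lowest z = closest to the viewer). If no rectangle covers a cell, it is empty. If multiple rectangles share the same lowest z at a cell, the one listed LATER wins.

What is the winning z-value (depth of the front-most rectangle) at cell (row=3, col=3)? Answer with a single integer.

Check cell (3,3):
  A: rows 2-6 cols 2-4 z=3 -> covers; best now A (z=3)
  B: rows 1-3 cols 1-6 z=7 -> covers; best now A (z=3)
  C: rows 3-4 cols 1-3 z=6 -> covers; best now A (z=3)
  D: rows 4-5 cols 2-5 -> outside (row miss)
  E: rows 1-4 cols 7-8 -> outside (col miss)
Winner: A at z=3

Answer: 3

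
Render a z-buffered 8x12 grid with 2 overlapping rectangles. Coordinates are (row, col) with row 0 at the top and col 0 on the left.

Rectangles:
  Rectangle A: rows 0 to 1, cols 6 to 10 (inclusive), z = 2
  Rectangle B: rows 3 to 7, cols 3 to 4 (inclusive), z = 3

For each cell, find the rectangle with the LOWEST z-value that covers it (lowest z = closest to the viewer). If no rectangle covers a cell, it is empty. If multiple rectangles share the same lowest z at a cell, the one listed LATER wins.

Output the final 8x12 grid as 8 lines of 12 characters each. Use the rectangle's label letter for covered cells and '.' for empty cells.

......AAAAA.
......AAAAA.
............
...BB.......
...BB.......
...BB.......
...BB.......
...BB.......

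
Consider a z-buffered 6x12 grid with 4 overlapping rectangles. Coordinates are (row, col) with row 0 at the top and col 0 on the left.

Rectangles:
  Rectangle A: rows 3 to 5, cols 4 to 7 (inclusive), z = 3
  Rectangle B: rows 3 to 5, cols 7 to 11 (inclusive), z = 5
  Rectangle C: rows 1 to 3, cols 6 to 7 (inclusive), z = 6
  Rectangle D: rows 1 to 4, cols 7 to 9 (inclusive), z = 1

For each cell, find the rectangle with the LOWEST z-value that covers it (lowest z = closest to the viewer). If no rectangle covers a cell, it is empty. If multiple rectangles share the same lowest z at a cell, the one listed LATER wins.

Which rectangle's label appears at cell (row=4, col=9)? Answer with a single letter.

Check cell (4,9):
  A: rows 3-5 cols 4-7 -> outside (col miss)
  B: rows 3-5 cols 7-11 z=5 -> covers; best now B (z=5)
  C: rows 1-3 cols 6-7 -> outside (row miss)
  D: rows 1-4 cols 7-9 z=1 -> covers; best now D (z=1)
Winner: D at z=1

Answer: D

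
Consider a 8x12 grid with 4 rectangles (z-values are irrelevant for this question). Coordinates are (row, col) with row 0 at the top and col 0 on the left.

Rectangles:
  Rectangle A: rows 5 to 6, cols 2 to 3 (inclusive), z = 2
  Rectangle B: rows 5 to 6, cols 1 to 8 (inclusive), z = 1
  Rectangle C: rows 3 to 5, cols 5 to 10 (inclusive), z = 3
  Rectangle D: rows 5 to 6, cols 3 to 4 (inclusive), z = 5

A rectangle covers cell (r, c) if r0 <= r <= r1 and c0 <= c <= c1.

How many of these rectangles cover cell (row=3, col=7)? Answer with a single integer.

Check cell (3,7):
  A: rows 5-6 cols 2-3 -> outside (row miss)
  B: rows 5-6 cols 1-8 -> outside (row miss)
  C: rows 3-5 cols 5-10 -> covers
  D: rows 5-6 cols 3-4 -> outside (row miss)
Count covering = 1

Answer: 1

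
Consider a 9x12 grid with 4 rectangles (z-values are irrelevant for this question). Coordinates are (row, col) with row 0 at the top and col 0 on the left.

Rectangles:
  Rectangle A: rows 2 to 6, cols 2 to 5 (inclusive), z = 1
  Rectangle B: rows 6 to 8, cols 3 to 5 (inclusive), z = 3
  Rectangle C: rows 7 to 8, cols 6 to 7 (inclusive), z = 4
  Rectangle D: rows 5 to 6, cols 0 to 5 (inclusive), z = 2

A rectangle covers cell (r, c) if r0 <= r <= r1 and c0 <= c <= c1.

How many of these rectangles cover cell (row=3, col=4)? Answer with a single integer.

Answer: 1

Derivation:
Check cell (3,4):
  A: rows 2-6 cols 2-5 -> covers
  B: rows 6-8 cols 3-5 -> outside (row miss)
  C: rows 7-8 cols 6-7 -> outside (row miss)
  D: rows 5-6 cols 0-5 -> outside (row miss)
Count covering = 1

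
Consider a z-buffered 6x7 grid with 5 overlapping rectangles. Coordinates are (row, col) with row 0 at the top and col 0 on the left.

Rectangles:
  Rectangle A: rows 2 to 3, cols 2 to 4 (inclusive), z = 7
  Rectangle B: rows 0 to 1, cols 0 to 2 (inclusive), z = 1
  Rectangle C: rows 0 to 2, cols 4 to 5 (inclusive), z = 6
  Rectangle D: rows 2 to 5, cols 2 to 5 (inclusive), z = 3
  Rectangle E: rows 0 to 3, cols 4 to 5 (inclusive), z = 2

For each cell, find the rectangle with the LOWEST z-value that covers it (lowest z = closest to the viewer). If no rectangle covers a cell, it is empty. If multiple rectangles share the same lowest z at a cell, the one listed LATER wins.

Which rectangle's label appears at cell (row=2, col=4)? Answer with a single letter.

Check cell (2,4):
  A: rows 2-3 cols 2-4 z=7 -> covers; best now A (z=7)
  B: rows 0-1 cols 0-2 -> outside (row miss)
  C: rows 0-2 cols 4-5 z=6 -> covers; best now C (z=6)
  D: rows 2-5 cols 2-5 z=3 -> covers; best now D (z=3)
  E: rows 0-3 cols 4-5 z=2 -> covers; best now E (z=2)
Winner: E at z=2

Answer: E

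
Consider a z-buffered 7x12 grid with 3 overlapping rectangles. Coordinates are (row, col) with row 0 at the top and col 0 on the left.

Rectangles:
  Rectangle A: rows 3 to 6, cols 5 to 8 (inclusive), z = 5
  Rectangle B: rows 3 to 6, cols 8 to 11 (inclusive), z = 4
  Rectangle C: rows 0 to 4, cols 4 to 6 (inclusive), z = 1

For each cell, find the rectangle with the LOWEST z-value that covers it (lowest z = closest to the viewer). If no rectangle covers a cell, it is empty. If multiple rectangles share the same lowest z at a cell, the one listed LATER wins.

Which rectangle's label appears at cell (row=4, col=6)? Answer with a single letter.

Check cell (4,6):
  A: rows 3-6 cols 5-8 z=5 -> covers; best now A (z=5)
  B: rows 3-6 cols 8-11 -> outside (col miss)
  C: rows 0-4 cols 4-6 z=1 -> covers; best now C (z=1)
Winner: C at z=1

Answer: C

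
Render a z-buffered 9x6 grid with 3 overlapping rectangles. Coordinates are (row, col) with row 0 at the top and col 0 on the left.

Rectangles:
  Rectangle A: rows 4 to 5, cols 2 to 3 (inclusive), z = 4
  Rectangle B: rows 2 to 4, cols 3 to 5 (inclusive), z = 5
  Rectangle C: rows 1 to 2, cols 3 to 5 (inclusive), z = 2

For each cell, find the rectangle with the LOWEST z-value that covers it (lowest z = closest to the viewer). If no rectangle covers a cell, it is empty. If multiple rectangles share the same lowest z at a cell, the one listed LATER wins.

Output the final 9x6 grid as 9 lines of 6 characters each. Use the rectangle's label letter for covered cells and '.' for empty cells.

......
...CCC
...CCC
...BBB
..AABB
..AA..
......
......
......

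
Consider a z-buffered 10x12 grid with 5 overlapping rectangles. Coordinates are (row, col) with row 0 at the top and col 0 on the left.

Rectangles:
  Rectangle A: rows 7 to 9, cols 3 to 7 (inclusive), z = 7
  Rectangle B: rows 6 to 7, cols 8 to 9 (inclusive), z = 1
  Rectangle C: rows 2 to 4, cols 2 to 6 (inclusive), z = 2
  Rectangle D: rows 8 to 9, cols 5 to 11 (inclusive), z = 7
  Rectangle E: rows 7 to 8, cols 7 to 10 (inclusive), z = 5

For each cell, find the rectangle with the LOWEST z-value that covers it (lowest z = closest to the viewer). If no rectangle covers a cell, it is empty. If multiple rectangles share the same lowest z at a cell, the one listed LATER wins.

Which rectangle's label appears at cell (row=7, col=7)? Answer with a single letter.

Answer: E

Derivation:
Check cell (7,7):
  A: rows 7-9 cols 3-7 z=7 -> covers; best now A (z=7)
  B: rows 6-7 cols 8-9 -> outside (col miss)
  C: rows 2-4 cols 2-6 -> outside (row miss)
  D: rows 8-9 cols 5-11 -> outside (row miss)
  E: rows 7-8 cols 7-10 z=5 -> covers; best now E (z=5)
Winner: E at z=5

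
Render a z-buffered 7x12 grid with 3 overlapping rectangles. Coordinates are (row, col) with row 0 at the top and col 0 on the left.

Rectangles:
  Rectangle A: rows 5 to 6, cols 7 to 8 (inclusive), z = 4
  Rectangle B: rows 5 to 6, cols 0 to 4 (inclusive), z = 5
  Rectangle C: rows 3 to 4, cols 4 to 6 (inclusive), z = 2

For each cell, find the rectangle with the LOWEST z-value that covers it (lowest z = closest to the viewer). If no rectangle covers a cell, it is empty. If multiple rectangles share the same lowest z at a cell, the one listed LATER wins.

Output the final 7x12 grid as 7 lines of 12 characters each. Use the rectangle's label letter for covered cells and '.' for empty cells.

............
............
............
....CCC.....
....CCC.....
BBBBB..AA...
BBBBB..AA...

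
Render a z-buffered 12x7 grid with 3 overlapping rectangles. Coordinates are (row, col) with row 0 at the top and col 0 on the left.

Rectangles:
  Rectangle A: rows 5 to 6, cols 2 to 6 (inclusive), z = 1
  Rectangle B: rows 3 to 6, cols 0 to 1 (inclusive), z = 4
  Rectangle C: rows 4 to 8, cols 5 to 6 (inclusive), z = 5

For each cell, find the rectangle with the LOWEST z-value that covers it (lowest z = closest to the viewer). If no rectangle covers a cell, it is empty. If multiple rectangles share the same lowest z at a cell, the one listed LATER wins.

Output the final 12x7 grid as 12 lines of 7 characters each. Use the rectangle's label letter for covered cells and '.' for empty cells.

.......
.......
.......
BB.....
BB...CC
BBAAAAA
BBAAAAA
.....CC
.....CC
.......
.......
.......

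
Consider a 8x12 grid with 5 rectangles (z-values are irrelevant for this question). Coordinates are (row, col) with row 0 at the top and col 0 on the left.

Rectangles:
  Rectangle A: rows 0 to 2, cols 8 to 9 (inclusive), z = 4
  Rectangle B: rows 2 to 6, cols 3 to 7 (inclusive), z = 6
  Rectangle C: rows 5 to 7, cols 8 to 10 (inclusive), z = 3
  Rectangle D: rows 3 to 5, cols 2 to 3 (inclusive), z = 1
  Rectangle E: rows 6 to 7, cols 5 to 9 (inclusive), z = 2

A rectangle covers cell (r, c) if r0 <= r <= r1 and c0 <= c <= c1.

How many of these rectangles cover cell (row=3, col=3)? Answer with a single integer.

Check cell (3,3):
  A: rows 0-2 cols 8-9 -> outside (row miss)
  B: rows 2-6 cols 3-7 -> covers
  C: rows 5-7 cols 8-10 -> outside (row miss)
  D: rows 3-5 cols 2-3 -> covers
  E: rows 6-7 cols 5-9 -> outside (row miss)
Count covering = 2

Answer: 2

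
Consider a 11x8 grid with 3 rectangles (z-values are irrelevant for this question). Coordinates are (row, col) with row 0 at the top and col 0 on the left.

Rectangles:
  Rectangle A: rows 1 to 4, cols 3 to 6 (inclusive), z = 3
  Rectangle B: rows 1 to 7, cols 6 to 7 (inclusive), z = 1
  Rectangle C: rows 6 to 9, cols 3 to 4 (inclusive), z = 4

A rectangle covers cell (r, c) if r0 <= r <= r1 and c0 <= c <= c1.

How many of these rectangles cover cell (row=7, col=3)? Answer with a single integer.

Check cell (7,3):
  A: rows 1-4 cols 3-6 -> outside (row miss)
  B: rows 1-7 cols 6-7 -> outside (col miss)
  C: rows 6-9 cols 3-4 -> covers
Count covering = 1

Answer: 1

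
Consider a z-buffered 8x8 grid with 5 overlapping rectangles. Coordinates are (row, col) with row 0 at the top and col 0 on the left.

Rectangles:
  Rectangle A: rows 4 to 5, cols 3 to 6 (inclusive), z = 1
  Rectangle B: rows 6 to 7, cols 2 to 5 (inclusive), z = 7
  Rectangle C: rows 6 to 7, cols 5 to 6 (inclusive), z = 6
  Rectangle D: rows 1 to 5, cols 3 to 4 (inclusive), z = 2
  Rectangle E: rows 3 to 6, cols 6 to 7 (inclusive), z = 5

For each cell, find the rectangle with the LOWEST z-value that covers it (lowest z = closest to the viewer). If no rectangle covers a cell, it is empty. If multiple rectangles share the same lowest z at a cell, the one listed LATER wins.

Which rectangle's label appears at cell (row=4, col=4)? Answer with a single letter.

Answer: A

Derivation:
Check cell (4,4):
  A: rows 4-5 cols 3-6 z=1 -> covers; best now A (z=1)
  B: rows 6-7 cols 2-5 -> outside (row miss)
  C: rows 6-7 cols 5-6 -> outside (row miss)
  D: rows 1-5 cols 3-4 z=2 -> covers; best now A (z=1)
  E: rows 3-6 cols 6-7 -> outside (col miss)
Winner: A at z=1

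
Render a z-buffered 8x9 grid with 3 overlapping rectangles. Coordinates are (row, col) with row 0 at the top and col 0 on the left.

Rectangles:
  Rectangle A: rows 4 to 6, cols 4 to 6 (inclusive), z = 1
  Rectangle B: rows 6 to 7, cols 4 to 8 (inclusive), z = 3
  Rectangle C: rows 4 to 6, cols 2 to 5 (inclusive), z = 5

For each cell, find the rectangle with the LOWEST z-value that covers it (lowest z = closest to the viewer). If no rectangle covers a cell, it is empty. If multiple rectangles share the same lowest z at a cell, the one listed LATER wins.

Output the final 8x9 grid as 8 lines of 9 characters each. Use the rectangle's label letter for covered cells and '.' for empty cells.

.........
.........
.........
.........
..CCAAA..
..CCAAA..
..CCAAABB
....BBBBB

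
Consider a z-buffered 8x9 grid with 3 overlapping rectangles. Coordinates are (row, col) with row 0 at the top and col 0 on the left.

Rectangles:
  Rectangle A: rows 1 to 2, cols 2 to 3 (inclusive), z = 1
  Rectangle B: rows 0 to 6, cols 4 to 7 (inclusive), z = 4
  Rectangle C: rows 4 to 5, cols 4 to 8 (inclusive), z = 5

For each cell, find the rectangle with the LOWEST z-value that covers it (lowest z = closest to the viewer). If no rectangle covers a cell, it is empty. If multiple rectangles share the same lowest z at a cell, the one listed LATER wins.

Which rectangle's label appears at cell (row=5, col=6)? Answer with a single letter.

Check cell (5,6):
  A: rows 1-2 cols 2-3 -> outside (row miss)
  B: rows 0-6 cols 4-7 z=4 -> covers; best now B (z=4)
  C: rows 4-5 cols 4-8 z=5 -> covers; best now B (z=4)
Winner: B at z=4

Answer: B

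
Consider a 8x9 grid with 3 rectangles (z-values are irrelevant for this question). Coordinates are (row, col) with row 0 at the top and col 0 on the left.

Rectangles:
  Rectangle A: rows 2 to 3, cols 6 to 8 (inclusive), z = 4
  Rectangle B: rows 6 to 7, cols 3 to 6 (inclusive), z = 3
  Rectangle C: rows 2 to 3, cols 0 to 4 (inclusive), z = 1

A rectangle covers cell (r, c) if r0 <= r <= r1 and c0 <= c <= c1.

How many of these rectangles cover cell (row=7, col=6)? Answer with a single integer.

Answer: 1

Derivation:
Check cell (7,6):
  A: rows 2-3 cols 6-8 -> outside (row miss)
  B: rows 6-7 cols 3-6 -> covers
  C: rows 2-3 cols 0-4 -> outside (row miss)
Count covering = 1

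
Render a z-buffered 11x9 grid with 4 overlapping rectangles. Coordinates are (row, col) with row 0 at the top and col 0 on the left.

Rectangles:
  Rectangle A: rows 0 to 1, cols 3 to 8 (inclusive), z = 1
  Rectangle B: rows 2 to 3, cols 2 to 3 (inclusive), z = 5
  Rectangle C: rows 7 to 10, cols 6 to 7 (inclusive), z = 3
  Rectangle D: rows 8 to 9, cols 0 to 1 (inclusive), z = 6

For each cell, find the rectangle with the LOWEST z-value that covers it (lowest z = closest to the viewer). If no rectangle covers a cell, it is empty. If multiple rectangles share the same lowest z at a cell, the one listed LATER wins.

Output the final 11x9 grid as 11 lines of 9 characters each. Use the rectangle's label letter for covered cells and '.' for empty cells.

...AAAAAA
...AAAAAA
..BB.....
..BB.....
.........
.........
.........
......CC.
DD....CC.
DD....CC.
......CC.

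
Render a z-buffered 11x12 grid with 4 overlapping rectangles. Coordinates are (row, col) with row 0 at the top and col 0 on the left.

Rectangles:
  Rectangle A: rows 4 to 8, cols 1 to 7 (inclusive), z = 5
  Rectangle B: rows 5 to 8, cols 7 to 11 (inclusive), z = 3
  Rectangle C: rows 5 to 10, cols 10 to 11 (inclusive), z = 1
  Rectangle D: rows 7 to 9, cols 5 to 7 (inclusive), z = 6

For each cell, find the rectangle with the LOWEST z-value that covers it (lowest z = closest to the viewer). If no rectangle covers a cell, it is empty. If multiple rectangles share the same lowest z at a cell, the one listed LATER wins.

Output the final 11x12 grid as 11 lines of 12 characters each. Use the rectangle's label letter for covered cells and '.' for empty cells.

............
............
............
............
.AAAAAAA....
.AAAAAABBBCC
.AAAAAABBBCC
.AAAAAABBBCC
.AAAAAABBBCC
.....DDD..CC
..........CC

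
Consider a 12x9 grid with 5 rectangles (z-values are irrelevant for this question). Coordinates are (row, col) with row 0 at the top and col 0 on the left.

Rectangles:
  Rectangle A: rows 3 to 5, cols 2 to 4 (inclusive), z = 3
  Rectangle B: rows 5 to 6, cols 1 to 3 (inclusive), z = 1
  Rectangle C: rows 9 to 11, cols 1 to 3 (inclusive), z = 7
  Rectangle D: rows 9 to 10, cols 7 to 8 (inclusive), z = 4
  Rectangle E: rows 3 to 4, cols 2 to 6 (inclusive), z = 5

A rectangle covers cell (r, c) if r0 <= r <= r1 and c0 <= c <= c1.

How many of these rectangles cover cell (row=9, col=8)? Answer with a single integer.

Answer: 1

Derivation:
Check cell (9,8):
  A: rows 3-5 cols 2-4 -> outside (row miss)
  B: rows 5-6 cols 1-3 -> outside (row miss)
  C: rows 9-11 cols 1-3 -> outside (col miss)
  D: rows 9-10 cols 7-8 -> covers
  E: rows 3-4 cols 2-6 -> outside (row miss)
Count covering = 1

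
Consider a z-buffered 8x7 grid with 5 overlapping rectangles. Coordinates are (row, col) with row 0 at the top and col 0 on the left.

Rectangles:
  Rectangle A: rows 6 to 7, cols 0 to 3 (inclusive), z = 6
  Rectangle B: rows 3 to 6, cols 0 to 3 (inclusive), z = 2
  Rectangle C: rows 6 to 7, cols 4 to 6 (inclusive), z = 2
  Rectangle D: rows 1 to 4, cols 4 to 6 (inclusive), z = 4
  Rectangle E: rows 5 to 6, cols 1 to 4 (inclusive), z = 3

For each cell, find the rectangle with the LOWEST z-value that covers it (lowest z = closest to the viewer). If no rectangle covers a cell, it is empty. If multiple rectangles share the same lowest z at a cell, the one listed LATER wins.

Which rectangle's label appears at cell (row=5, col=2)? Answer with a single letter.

Answer: B

Derivation:
Check cell (5,2):
  A: rows 6-7 cols 0-3 -> outside (row miss)
  B: rows 3-6 cols 0-3 z=2 -> covers; best now B (z=2)
  C: rows 6-7 cols 4-6 -> outside (row miss)
  D: rows 1-4 cols 4-6 -> outside (row miss)
  E: rows 5-6 cols 1-4 z=3 -> covers; best now B (z=2)
Winner: B at z=2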